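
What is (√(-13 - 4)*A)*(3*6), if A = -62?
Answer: -1116*I*√17 ≈ -4601.4*I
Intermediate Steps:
(√(-13 - 4)*A)*(3*6) = (√(-13 - 4)*(-62))*(3*6) = (√(-17)*(-62))*18 = ((I*√17)*(-62))*18 = -62*I*√17*18 = -1116*I*√17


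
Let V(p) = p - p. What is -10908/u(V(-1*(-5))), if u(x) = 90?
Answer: -606/5 ≈ -121.20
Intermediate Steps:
V(p) = 0
-10908/u(V(-1*(-5))) = -10908/90 = -10908*1/90 = -606/5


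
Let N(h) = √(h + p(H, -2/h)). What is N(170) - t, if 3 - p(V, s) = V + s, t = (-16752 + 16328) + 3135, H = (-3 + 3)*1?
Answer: -2711 + 3*√138890/85 ≈ -2697.8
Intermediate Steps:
H = 0 (H = 0*1 = 0)
t = 2711 (t = -424 + 3135 = 2711)
p(V, s) = 3 - V - s (p(V, s) = 3 - (V + s) = 3 + (-V - s) = 3 - V - s)
N(h) = √(3 + h + 2/h) (N(h) = √(h + (3 - 1*0 - (-2)/h)) = √(h + (3 + 0 + 2/h)) = √(h + (3 + 2/h)) = √(3 + h + 2/h))
N(170) - t = √(3 + 170 + 2/170) - 1*2711 = √(3 + 170 + 2*(1/170)) - 2711 = √(3 + 170 + 1/85) - 2711 = √(14706/85) - 2711 = 3*√138890/85 - 2711 = -2711 + 3*√138890/85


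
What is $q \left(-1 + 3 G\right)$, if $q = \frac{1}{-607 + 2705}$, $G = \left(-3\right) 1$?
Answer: $- \frac{5}{1049} \approx -0.0047664$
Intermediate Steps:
$G = -3$
$q = \frac{1}{2098} \approx 0.00047664$
$q \left(-1 + 3 G\right) = \frac{-1 + 3 \left(-3\right)}{2098} = \frac{-1 - 9}{2098} = \frac{1}{2098} \left(-10\right) = - \frac{5}{1049}$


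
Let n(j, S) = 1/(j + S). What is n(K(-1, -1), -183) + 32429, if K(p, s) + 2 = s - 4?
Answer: 6161509/190 ≈ 32429.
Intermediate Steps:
K(p, s) = -6 + s (K(p, s) = -2 + (s - 4) = -2 + (-4 + s) = -6 + s)
n(j, S) = 1/(S + j)
n(K(-1, -1), -183) + 32429 = 1/(-183 + (-6 - 1)) + 32429 = 1/(-183 - 7) + 32429 = 1/(-190) + 32429 = -1/190 + 32429 = 6161509/190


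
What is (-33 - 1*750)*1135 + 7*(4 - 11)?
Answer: -888754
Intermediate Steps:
(-33 - 1*750)*1135 + 7*(4 - 11) = (-33 - 750)*1135 + 7*(-7) = -783*1135 - 49 = -888705 - 49 = -888754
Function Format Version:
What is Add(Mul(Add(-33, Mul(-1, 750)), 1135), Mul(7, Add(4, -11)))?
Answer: -888754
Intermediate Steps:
Add(Mul(Add(-33, Mul(-1, 750)), 1135), Mul(7, Add(4, -11))) = Add(Mul(Add(-33, -750), 1135), Mul(7, -7)) = Add(Mul(-783, 1135), -49) = Add(-888705, -49) = -888754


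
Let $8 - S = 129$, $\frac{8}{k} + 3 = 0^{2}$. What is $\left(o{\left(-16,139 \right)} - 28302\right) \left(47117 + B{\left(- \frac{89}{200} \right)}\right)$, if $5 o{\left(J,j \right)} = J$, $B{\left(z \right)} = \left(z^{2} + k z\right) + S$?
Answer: $- \frac{399081111952369}{300000} \approx -1.3303 \cdot 10^{9}$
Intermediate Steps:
$k = - \frac{8}{3}$ ($k = \frac{8}{-3 + 0^{2}} = \frac{8}{-3 + 0} = \frac{8}{-3} = 8 \left(- \frac{1}{3}\right) = - \frac{8}{3} \approx -2.6667$)
$S = -121$ ($S = 8 - 129 = -121$)
$B{\left(z \right)} = -121 + z^{2} - \frac{8 z}{3}$ ($B{\left(z \right)} = \left(z^{2} - \frac{8 z}{3}\right) - 121 = -121 + z^{2} - \frac{8 z}{3}$)
$o{\left(J,j \right)} = \frac{J}{5}$
$\left(o{\left(-16,139 \right)} - 28302\right) \left(47117 + B{\left(- \frac{89}{200} \right)}\right) = \left(\frac{1}{5} \left(-16\right) - 28302\right) \left(47117 - \left(121 - \frac{7921}{40000} + \frac{8}{3} \left(-89\right) \frac{1}{200}\right)\right) = \left(- \frac{16}{5} - 28302\right) \left(47117 - \left(121 - \frac{7921}{40000} + \frac{8}{3} \left(-89\right) \frac{1}{200}\right)\right) = - \frac{141526 \left(47117 - \left(\frac{8986}{75} - \frac{7921}{40000}\right)\right)}{5} = - \frac{141526 \left(47117 + \left(-121 + \frac{7921}{40000} + \frac{89}{75}\right)\right)}{5} = - \frac{141526 \left(47117 - \frac{14353837}{120000}\right)}{5} = \left(- \frac{141526}{5}\right) \frac{5639686163}{120000} = - \frac{399081111952369}{300000}$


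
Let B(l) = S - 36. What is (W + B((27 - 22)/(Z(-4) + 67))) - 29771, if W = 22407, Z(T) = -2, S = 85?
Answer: -7315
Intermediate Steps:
B(l) = 49 (B(l) = 85 - 36 = 49)
(W + B((27 - 22)/(Z(-4) + 67))) - 29771 = (22407 + 49) - 29771 = 22456 - 29771 = -7315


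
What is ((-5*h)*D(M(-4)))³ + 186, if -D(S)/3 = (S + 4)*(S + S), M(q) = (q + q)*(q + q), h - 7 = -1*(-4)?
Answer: 2962159772368896186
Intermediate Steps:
h = 11 (h = 7 - 1*(-4) = 7 + 4 = 11)
M(q) = 4*q² (M(q) = (2*q)*(2*q) = 4*q²)
D(S) = -6*S*(4 + S) (D(S) = -3*(S + 4)*(S + S) = -3*(4 + S)*2*S = -6*S*(4 + S))
((-5*h)*D(M(-4)))³ + 186 = ((-5*11)*(-6*4*(-4)²*(4 + 4*(-4)²)))³ + 186 = (-(-330)*4*16*(4 + 4*16))³ + 186 = (-(-330)*64*(4 + 64))³ + 186 = (-(-330)*64*68)³ + 186 = (-55*(-26112))³ + 186 = 1436160³ + 186 = 2962159772368896000 + 186 = 2962159772368896186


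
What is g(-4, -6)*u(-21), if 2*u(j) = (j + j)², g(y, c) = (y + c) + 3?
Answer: -6174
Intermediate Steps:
g(y, c) = 3 + c + y (g(y, c) = (c + y) + 3 = 3 + c + y)
u(j) = 2*j² (u(j) = (j + j)²/2 = (2*j)²/2 = (4*j²)/2 = 2*j²)
g(-4, -6)*u(-21) = (3 - 6 - 4)*(2*(-21)²) = -14*441 = -7*882 = -6174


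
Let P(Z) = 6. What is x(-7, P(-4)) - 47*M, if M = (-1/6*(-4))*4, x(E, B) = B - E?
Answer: -337/3 ≈ -112.33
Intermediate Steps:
M = 8/3 (M = (-1*1/6*(-4))*4 = -1/6*(-4)*4 = (2/3)*4 = 8/3 ≈ 2.6667)
x(-7, P(-4)) - 47*M = (6 - 1*(-7)) - 47*8/3 = (6 + 7) - 376/3 = 13 - 376/3 = -337/3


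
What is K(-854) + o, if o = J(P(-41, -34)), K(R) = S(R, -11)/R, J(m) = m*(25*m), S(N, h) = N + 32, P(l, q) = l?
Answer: 17945086/427 ≈ 42026.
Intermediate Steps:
S(N, h) = 32 + N
J(m) = 25*m²
K(R) = (32 + R)/R
o = 42025 (o = 25*(-41)² = 25*1681 = 42025)
K(-854) + o = (32 - 854)/(-854) + 42025 = -1/854*(-822) + 42025 = 411/427 + 42025 = 17945086/427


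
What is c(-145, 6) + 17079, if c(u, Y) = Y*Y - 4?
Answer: 17111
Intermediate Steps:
c(u, Y) = -4 + Y² (c(u, Y) = Y² - 4 = -4 + Y²)
c(-145, 6) + 17079 = (-4 + 6²) + 17079 = (-4 + 36) + 17079 = 32 + 17079 = 17111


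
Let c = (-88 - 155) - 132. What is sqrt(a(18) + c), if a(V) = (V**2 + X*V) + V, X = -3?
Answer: I*sqrt(87) ≈ 9.3274*I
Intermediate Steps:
a(V) = V**2 - 2*V (a(V) = (V**2 - 3*V) + V = V**2 - 2*V)
c = -375 (c = -243 - 132 = -375)
sqrt(a(18) + c) = sqrt(18*(-2 + 18) - 375) = sqrt(18*16 - 375) = sqrt(288 - 375) = sqrt(-87) = I*sqrt(87)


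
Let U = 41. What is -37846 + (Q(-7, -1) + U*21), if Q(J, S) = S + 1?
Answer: -36985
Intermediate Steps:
Q(J, S) = 1 + S
-37846 + (Q(-7, -1) + U*21) = -37846 + ((1 - 1) + 41*21) = -37846 + (0 + 861) = -37846 + 861 = -36985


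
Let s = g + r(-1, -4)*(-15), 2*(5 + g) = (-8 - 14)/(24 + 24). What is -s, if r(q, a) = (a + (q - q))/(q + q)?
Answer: 1691/48 ≈ 35.229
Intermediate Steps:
r(q, a) = a/(2*q) (r(q, a) = (a + 0)/((2*q)) = a*(1/(2*q)) = a/(2*q))
g = -251/48 (g = -5 + ((-8 - 14)/(24 + 24))/2 = -5 + (-22/48)/2 = -5 + (-22*1/48)/2 = -5 + (½)*(-11/24) = -5 - 11/48 = -251/48 ≈ -5.2292)
s = -1691/48 (s = -251/48 + ((½)*(-4)/(-1))*(-15) = -251/48 + ((½)*(-4)*(-1))*(-15) = -251/48 + 2*(-15) = -251/48 - 30 = -1691/48 ≈ -35.229)
-s = -1*(-1691/48) = 1691/48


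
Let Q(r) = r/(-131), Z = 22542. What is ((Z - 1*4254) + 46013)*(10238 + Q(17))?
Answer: 86237993461/131 ≈ 6.5831e+8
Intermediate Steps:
Q(r) = -r/131 (Q(r) = r*(-1/131) = -r/131)
((Z - 1*4254) + 46013)*(10238 + Q(17)) = ((22542 - 1*4254) + 46013)*(10238 - 1/131*17) = ((22542 - 4254) + 46013)*(10238 - 17/131) = (18288 + 46013)*(1341161/131) = 64301*(1341161/131) = 86237993461/131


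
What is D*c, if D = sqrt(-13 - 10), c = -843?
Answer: -843*I*sqrt(23) ≈ -4042.9*I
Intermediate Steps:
D = I*sqrt(23) (D = sqrt(-23) = I*sqrt(23) ≈ 4.7958*I)
D*c = (I*sqrt(23))*(-843) = -843*I*sqrt(23)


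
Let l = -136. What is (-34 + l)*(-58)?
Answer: 9860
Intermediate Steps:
(-34 + l)*(-58) = (-34 - 136)*(-58) = -170*(-58) = 9860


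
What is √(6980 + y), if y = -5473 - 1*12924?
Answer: 7*I*√233 ≈ 106.85*I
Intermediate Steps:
y = -18397 (y = -5473 - 12924 = -18397)
√(6980 + y) = √(6980 - 18397) = √(-11417) = 7*I*√233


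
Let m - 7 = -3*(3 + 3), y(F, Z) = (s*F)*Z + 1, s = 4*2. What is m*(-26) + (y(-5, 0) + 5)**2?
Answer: 322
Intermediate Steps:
s = 8
y(F, Z) = 1 + 8*F*Z (y(F, Z) = (8*F)*Z + 1 = 8*F*Z + 1 = 1 + 8*F*Z)
m = -11 (m = 7 - 3*(3 + 3) = 7 - 3*6 = 7 - 18 = -11)
m*(-26) + (y(-5, 0) + 5)**2 = -11*(-26) + ((1 + 8*(-5)*0) + 5)**2 = 286 + ((1 + 0) + 5)**2 = 286 + (1 + 5)**2 = 286 + 6**2 = 286 + 36 = 322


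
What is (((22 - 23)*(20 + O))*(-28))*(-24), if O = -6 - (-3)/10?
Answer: -48048/5 ≈ -9609.6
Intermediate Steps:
O = -57/10 (O = -6 - (-3)/10 = -6 - 1*(-3/10) = -6 + 3/10 = -57/10 ≈ -5.7000)
(((22 - 23)*(20 + O))*(-28))*(-24) = (((22 - 23)*(20 - 57/10))*(-28))*(-24) = (-1*143/10*(-28))*(-24) = -143/10*(-28)*(-24) = (2002/5)*(-24) = -48048/5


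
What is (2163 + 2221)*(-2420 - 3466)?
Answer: -25804224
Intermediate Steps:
(2163 + 2221)*(-2420 - 3466) = 4384*(-5886) = -25804224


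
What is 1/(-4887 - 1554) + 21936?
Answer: 141289775/6441 ≈ 21936.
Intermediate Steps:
1/(-4887 - 1554) + 21936 = 1/(-6441) + 21936 = -1/6441 + 21936 = 141289775/6441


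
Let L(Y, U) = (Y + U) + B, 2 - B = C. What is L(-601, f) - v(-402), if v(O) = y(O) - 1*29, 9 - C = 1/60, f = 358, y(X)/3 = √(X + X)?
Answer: -13259/60 - 6*I*√201 ≈ -220.98 - 85.065*I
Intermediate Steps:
y(X) = 3*√2*√X (y(X) = 3*√(X + X) = 3*√(2*X) = 3*(√2*√X) = 3*√2*√X)
C = 539/60 (C = 9 - 1/60 = 539/60 ≈ 8.9833)
B = -419/60 (B = 2 - 1*539/60 = 2 - 539/60 = -419/60 ≈ -6.9833)
v(O) = -29 + 3*√2*√O (v(O) = 3*√2*√O - 1*29 = 3*√2*√O - 29 = -29 + 3*√2*√O)
L(Y, U) = -419/60 + U + Y (L(Y, U) = (Y + U) - 419/60 = (U + Y) - 419/60 = -419/60 + U + Y)
L(-601, f) - v(-402) = (-419/60 + 358 - 601) - (-29 + 3*√2*√(-402)) = -14999/60 - (-29 + 3*√2*(I*√402)) = -14999/60 - (-29 + 6*I*√201) = -14999/60 + (29 - 6*I*√201) = -13259/60 - 6*I*√201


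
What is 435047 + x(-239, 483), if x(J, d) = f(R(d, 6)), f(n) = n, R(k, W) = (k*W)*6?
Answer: 452435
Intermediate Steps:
R(k, W) = 6*W*k (R(k, W) = (W*k)*6 = 6*W*k)
x(J, d) = 36*d (x(J, d) = 6*6*d = 36*d)
435047 + x(-239, 483) = 435047 + 36*483 = 435047 + 17388 = 452435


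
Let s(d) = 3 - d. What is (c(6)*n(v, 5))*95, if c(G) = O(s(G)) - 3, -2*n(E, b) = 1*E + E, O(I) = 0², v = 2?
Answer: 570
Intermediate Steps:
O(I) = 0
n(E, b) = -E (n(E, b) = -(1*E + E)/2 = -(E + E)/2 = -E)
c(G) = -3 (c(G) = 0 - 3 = -3)
(c(6)*n(v, 5))*95 = -(-3)*2*95 = -3*(-2)*95 = 6*95 = 570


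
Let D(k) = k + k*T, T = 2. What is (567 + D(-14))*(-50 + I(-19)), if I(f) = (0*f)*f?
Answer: -26250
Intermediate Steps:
I(f) = 0 (I(f) = 0*f = 0)
D(k) = 3*k (D(k) = k + k*2 = k + 2*k = 3*k)
(567 + D(-14))*(-50 + I(-19)) = (567 + 3*(-14))*(-50 + 0) = (567 - 42)*(-50) = 525*(-50) = -26250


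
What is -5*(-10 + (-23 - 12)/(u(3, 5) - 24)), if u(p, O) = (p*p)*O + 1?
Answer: 1275/22 ≈ 57.955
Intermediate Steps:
u(p, O) = 1 + O*p² (u(p, O) = p²*O + 1 = O*p² + 1 = 1 + O*p²)
-5*(-10 + (-23 - 12)/(u(3, 5) - 24)) = -5*(-10 + (-23 - 12)/((1 + 5*3²) - 24)) = -5*(-10 - 35/((1 + 5*9) - 24)) = -5*(-10 - 35/((1 + 45) - 24)) = -5*(-10 - 35/(46 - 24)) = -5*(-10 - 35/22) = -5*(-255/22) = 1275/22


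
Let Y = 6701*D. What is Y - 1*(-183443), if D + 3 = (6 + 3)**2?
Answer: 706121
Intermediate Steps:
D = 78 (D = -3 + (6 + 3)**2 = -3 + 9**2 = -3 + 81 = 78)
Y = 522678 (Y = 6701*78 = 522678)
Y - 1*(-183443) = 522678 - 1*(-183443) = 522678 + 183443 = 706121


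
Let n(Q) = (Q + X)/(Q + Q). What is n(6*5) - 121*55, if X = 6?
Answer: -33272/5 ≈ -6654.4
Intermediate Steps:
n(Q) = (6 + Q)/(2*Q) (n(Q) = (Q + 6)/(Q + Q) = (6 + Q)/((2*Q)) = (6 + Q)*(1/(2*Q)) = (6 + Q)/(2*Q))
n(6*5) - 121*55 = (6 + 6*5)/(2*((6*5))) - 121*55 = (1/2)*(6 + 30)/30 - 6655 = (1/2)*(1/30)*36 - 6655 = 3/5 - 6655 = -33272/5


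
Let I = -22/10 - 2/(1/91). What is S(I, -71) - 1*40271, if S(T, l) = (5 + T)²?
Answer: -203959/25 ≈ -8158.4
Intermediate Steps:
I = -921/5 (I = -22*⅒ - 2/1/91 = -11/5 - 2*91 = -11/5 - 182 = -921/5 ≈ -184.20)
S(I, -71) - 1*40271 = (5 - 921/5)² - 1*40271 = (-896/5)² - 40271 = 802816/25 - 40271 = -203959/25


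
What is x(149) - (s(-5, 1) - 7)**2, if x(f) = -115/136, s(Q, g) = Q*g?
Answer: -19699/136 ≈ -144.85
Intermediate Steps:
x(f) = -115/136 (x(f) = -115*1/136 = -115/136)
x(149) - (s(-5, 1) - 7)**2 = -115/136 - (-5*1 - 7)**2 = -115/136 - (-5 - 7)**2 = -115/136 - 1*(-12)**2 = -115/136 - 1*144 = -115/136 - 144 = -19699/136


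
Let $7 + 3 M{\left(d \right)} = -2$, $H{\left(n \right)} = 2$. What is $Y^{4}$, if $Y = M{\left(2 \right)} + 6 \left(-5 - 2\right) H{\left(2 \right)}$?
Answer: $57289761$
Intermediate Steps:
$M{\left(d \right)} = -3$ ($M{\left(d \right)} = - \frac{7}{3} + \frac{1}{3} \left(-2\right) = - \frac{7}{3} - \frac{2}{3} = -3$)
$Y = -87$ ($Y = -3 + 6 \left(-5 - 2\right) 2 = -3 + 6 \left(-7\right) 2 = -3 - 84 = -87$)
$Y^{4} = \left(-87\right)^{4} = 57289761$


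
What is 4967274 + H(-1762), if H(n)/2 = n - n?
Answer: 4967274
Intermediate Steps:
H(n) = 0 (H(n) = 2*(n - n) = 2*0 = 0)
4967274 + H(-1762) = 4967274 + 0 = 4967274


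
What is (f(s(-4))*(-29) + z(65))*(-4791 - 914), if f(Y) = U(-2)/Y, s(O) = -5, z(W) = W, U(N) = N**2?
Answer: -503181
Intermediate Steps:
f(Y) = 4/Y (f(Y) = (-2)**2/Y = 4/Y)
(f(s(-4))*(-29) + z(65))*(-4791 - 914) = ((4/(-5))*(-29) + 65)*(-4791 - 914) = ((4*(-1/5))*(-29) + 65)*(-5705) = (-4/5*(-29) + 65)*(-5705) = (116/5 + 65)*(-5705) = (441/5)*(-5705) = -503181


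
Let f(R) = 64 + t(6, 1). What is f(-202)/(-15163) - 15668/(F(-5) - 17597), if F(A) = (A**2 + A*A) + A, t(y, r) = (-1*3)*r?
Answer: 59125803/66535244 ≈ 0.88864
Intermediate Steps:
t(y, r) = -3*r
F(A) = A + 2*A**2 (F(A) = (A**2 + A**2) + A = 2*A**2 + A = A + 2*A**2)
f(R) = 61 (f(R) = 64 - 3*1 = 64 - 3 = 61)
f(-202)/(-15163) - 15668/(F(-5) - 17597) = 61/(-15163) - 15668/(-5*(1 + 2*(-5)) - 17597) = 61*(-1/15163) - 15668/(-5*(1 - 10) - 17597) = -61/15163 - 15668/(-5*(-9) - 17597) = -61/15163 - 15668/(45 - 17597) = -61/15163 - 15668/(-17552) = -61/15163 - 15668*(-1/17552) = -61/15163 + 3917/4388 = 59125803/66535244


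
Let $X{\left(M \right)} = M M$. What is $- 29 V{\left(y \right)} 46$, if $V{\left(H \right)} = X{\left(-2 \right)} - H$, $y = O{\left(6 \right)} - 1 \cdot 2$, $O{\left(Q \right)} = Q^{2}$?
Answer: $40020$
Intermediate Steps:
$X{\left(M \right)} = M^{2}$
$y = 34$ ($y = 6^{2} - 1 \cdot 2 = 36 - 2 = 34$)
$V{\left(H \right)} = 4 - H$ ($V{\left(H \right)} = \left(-2\right)^{2} - H = 4 - H$)
$- 29 V{\left(y \right)} 46 = - 29 \left(4 - 34\right) 46 = \left(-29\right) \left(-30\right) 46 = 870 \cdot 46 = 40020$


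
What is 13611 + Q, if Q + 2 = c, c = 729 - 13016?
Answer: 1322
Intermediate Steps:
c = -12287
Q = -12289 (Q = -2 - 12287 = -12289)
13611 + Q = 13611 - 12289 = 1322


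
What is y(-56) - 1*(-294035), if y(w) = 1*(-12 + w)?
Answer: 293967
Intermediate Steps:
y(w) = -12 + w
y(-56) - 1*(-294035) = (-12 - 56) - 1*(-294035) = -68 + 294035 = 293967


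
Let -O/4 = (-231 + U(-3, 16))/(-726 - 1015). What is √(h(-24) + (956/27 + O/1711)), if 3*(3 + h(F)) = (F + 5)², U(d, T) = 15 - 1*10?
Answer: 2*√27445845764815287/26809659 ≈ 12.359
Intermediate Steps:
U(d, T) = 5 (U(d, T) = 15 - 10 = 5)
h(F) = -3 + (5 + F)²/3 (h(F) = -3 + (F + 5)²/3 = -3 + (5 + F)²/3)
O = -904/1741 (O = -4*(-231 + 5)/(-726 - 1015) = -(-904)/(-1741) = -(-904)*(-1)/1741 = -4*226/1741 = -904/1741 ≈ -0.51924)
√(h(-24) + (956/27 + O/1711)) = √((-3 + (5 - 24)²/3) + (956/27 - 904/1741/1711)) = √((-3 + (⅓)*(-19)²) + (956*(1/27) - 904/1741*1/1711)) = √((-3 + (⅓)*361) + (956/27 - 904/2978851)) = √((-3 + 361/3) + 2847757148/80428977) = √(352/3 + 2847757148/80428977) = √(12284757116/80428977) = 2*√27445845764815287/26809659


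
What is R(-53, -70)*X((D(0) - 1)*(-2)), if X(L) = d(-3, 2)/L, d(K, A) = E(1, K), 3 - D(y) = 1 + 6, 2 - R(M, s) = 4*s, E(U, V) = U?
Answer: 141/5 ≈ 28.200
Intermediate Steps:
R(M, s) = 2 - 4*s
D(y) = -4 (D(y) = 3 - (1 + 6) = 3 - 1*7 = 3 - 7 = -4)
d(K, A) = 1
X(L) = 1/L
R(-53, -70)*X((D(0) - 1)*(-2)) = (2 - 4*(-70))/(((-4 - 1)*(-2))) = (2 + 280)/((-5*(-2))) = 282/10 = 282*(⅒) = 141/5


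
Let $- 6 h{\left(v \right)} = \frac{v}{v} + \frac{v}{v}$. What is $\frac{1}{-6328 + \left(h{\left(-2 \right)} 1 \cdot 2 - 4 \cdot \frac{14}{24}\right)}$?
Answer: $- \frac{1}{6331} \approx -0.00015795$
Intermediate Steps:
$h{\left(v \right)} = - \frac{1}{3}$ ($h{\left(v \right)} = - \frac{\frac{v}{v} + \frac{v}{v}}{6} = - \frac{1 + 1}{6} = \left(- \frac{1}{6}\right) 2 = - \frac{1}{3}$)
$\frac{1}{-6328 + \left(h{\left(-2 \right)} 1 \cdot 2 - 4 \cdot \frac{14}{24}\right)} = \frac{1}{-6328 + \left(\left(- \frac{1}{3}\right) 1 \cdot 2 - 4 \cdot \frac{14}{24}\right)} = \frac{1}{-6328 - \left(\frac{2}{3} + 4 \cdot 14 \cdot \frac{1}{24}\right)} = \frac{1}{-6328 - 3} = \frac{1}{-6331} = - \frac{1}{6331}$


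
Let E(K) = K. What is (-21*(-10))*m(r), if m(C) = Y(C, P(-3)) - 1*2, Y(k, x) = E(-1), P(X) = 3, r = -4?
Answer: -630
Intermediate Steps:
Y(k, x) = -1
m(C) = -3 (m(C) = -1 - 1*2 = -1 - 2 = -3)
(-21*(-10))*m(r) = -21*(-10)*(-3) = 210*(-3) = -630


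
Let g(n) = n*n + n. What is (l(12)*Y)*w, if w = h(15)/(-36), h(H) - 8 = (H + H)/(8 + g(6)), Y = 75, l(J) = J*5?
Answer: -1075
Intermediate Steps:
l(J) = 5*J
g(n) = n + n² (g(n) = n² + n = n + n²)
h(H) = 8 + H/25 (h(H) = 8 + (H + H)/(8 + 6*(1 + 6)) = 8 + (2*H)/(8 + 6*7) = 8 + (2*H)/(8 + 42) = 8 + (2*H)/50 = 8 + (2*H)*(1/50) = 8 + H/25)
w = -43/180 (w = (8 + (1/25)*15)/(-36) = (8 + ⅗)*(-1/36) = (43/5)*(-1/36) = -43/180 ≈ -0.23889)
(l(12)*Y)*w = ((5*12)*75)*(-43/180) = (60*75)*(-43/180) = 4500*(-43/180) = -1075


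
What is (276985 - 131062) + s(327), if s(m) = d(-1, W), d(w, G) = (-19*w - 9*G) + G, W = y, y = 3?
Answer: 145918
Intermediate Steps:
W = 3
d(w, G) = -19*w - 8*G
s(m) = -5 (s(m) = -19*(-1) - 8*3 = 19 - 24 = -5)
(276985 - 131062) + s(327) = (276985 - 131062) - 5 = 145923 - 5 = 145918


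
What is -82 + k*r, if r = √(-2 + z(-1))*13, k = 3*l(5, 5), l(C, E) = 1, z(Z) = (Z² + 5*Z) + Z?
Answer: -82 + 39*I*√7 ≈ -82.0 + 103.18*I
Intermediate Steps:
z(Z) = Z² + 6*Z
k = 3 (k = 3*1 = 3)
r = 13*I*√7 (r = √(-2 - (6 - 1))*13 = √(-2 - 1*5)*13 = √(-2 - 5)*13 = √(-7)*13 = (I*√7)*13 = 13*I*√7 ≈ 34.395*I)
-82 + k*r = -82 + 3*(13*I*√7) = -82 + 39*I*√7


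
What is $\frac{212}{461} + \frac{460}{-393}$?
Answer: $- \frac{128744}{181173} \approx -0.71061$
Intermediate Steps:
$\frac{212}{461} + \frac{460}{-393} = 212 \cdot \frac{1}{461} + 460 \left(- \frac{1}{393}\right) = \frac{212}{461} - \frac{460}{393} = - \frac{128744}{181173}$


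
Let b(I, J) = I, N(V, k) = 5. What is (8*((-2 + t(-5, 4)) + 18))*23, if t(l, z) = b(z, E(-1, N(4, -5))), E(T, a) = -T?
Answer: 3680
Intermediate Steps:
t(l, z) = z
(8*((-2 + t(-5, 4)) + 18))*23 = (8*((-2 + 4) + 18))*23 = (8*(2 + 18))*23 = (8*20)*23 = 160*23 = 3680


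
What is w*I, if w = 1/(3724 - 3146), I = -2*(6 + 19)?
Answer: -25/289 ≈ -0.086505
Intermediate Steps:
I = -50 (I = -2*25 = -50)
w = 1/578 ≈ 0.0017301
w*I = (1/578)*(-50) = -25/289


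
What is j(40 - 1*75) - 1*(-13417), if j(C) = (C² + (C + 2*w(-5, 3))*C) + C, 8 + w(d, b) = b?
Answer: 16182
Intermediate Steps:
w(d, b) = -8 + b
j(C) = C + C² + C*(-10 + C) (j(C) = (C² + (C + 2*(-8 + 3))*C) + C = (C² + (C + 2*(-5))*C) + C = (C² + (C - 10)*C) + C = (C² + (-10 + C)*C) + C = (C² + C*(-10 + C)) + C = C + C² + C*(-10 + C))
j(40 - 1*75) - 1*(-13417) = (40 - 1*75)*(-9 + 2*(40 - 1*75)) - 1*(-13417) = (40 - 75)*(-9 + 2*(40 - 75)) + 13417 = -35*(-9 + 2*(-35)) + 13417 = -35*(-9 - 70) + 13417 = -35*(-79) + 13417 = 2765 + 13417 = 16182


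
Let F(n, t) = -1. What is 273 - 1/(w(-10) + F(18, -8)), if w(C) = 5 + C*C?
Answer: 28391/104 ≈ 272.99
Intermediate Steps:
w(C) = 5 + C²
273 - 1/(w(-10) + F(18, -8)) = 273 - 1/((5 + (-10)²) - 1) = 273 - 1/((5 + 100) - 1) = 273 - 1/(105 - 1) = 273 - 1/104 = 28391/104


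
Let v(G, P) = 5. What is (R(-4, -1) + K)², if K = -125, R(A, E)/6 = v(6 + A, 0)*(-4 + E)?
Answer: 75625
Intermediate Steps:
R(A, E) = -120 + 30*E (R(A, E) = 6*(5*(-4 + E)) = 6*(-20 + 5*E) = -120 + 30*E)
(R(-4, -1) + K)² = ((-120 + 30*(-1)) - 125)² = ((-120 - 30) - 125)² = (-150 - 125)² = (-275)² = 75625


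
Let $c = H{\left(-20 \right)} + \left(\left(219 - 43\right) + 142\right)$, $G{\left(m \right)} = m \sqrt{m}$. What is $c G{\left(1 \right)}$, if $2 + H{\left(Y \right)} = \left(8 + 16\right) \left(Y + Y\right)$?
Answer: $-644$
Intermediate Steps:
$G{\left(m \right)} = m^{\frac{3}{2}}$
$H{\left(Y \right)} = -2 + 48 Y$ ($H{\left(Y \right)} = -2 + \left(8 + 16\right) \left(Y + Y\right) = -2 + 24 \cdot 2 Y = -2 + 48 Y$)
$c = -644$ ($c = \left(-2 + 48 \left(-20\right)\right) + \left(\left(219 - 43\right) + 142\right) = \left(-2 - 960\right) + \left(176 + 142\right) = -962 + 318 = -644$)
$c G{\left(1 \right)} = - 644 \cdot 1^{\frac{3}{2}} = \left(-644\right) 1 = -644$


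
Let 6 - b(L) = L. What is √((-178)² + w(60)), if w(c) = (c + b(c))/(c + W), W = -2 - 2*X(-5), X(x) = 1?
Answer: √6210085/14 ≈ 178.00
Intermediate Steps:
b(L) = 6 - L
W = -4 (W = -2 - 2*1 = -2 - 2 = -4)
w(c) = 6/(-4 + c) (w(c) = (c + (6 - c))/(c - 4) = 6/(-4 + c))
√((-178)² + w(60)) = √((-178)² + 6/(-4 + 60)) = √(31684 + 6/56) = √(31684 + 6*(1/56)) = √(31684 + 3/28) = √(887155/28) = √6210085/14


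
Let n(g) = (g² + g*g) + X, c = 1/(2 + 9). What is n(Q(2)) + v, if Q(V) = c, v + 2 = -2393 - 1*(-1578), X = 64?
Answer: -91111/121 ≈ -752.98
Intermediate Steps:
v = -817 (v = -2 + (-2393 - 1*(-1578)) = -2 + (-2393 + 1578) = -2 - 815 = -817)
c = 1/11 ≈ 0.090909
Q(V) = 1/11
n(g) = 64 + 2*g² (n(g) = (g² + g*g) + 64 = (g² + g²) + 64 = 2*g² + 64 = 64 + 2*g²)
n(Q(2)) + v = (64 + 2*(1/11)²) - 817 = (64 + 2*(1/121)) - 817 = (64 + 2/121) - 817 = 7746/121 - 817 = -91111/121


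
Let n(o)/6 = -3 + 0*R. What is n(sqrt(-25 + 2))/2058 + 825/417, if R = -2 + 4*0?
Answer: 93908/47677 ≈ 1.9697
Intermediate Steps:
R = -2 (R = -2 + 0 = -2)
n(o) = -18 (n(o) = 6*(-3 + 0*(-2)) = 6*(-3 + 0) = 6*(-3) = -18)
n(sqrt(-25 + 2))/2058 + 825/417 = -18/2058 + 825/417 = -18*1/2058 + 825*(1/417) = -3/343 + 275/139 = 93908/47677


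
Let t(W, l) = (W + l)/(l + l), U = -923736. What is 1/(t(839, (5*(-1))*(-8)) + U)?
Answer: -80/73898001 ≈ -1.0826e-6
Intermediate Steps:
t(W, l) = (W + l)/(2*l) (t(W, l) = (W + l)/((2*l)) = (W + l)*(1/(2*l)) = (W + l)/(2*l))
1/(t(839, (5*(-1))*(-8)) + U) = 1/((839 + (5*(-1))*(-8))/(2*(((5*(-1))*(-8)))) - 923736) = 1/((839 - 5*(-8))/(2*((-5*(-8)))) - 923736) = 1/((1/2)*(839 + 40)/40 - 923736) = 1/((1/2)*(1/40)*879 - 923736) = 1/(879/80 - 923736) = 1/(-73898001/80) = -80/73898001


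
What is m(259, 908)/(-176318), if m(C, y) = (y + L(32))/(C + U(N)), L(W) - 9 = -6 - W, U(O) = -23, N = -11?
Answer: -879/41611048 ≈ -2.1124e-5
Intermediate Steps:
L(W) = 3 - W (L(W) = 9 + (-6 - W) = 3 - W)
m(C, y) = (-29 + y)/(-23 + C) (m(C, y) = (y + (3 - 1*32))/(C - 23) = (y + (3 - 32))/(-23 + C) = (y - 29)/(-23 + C) = (-29 + y)/(-23 + C))
m(259, 908)/(-176318) = ((-29 + 908)/(-23 + 259))/(-176318) = (879/236)*(-1/176318) = -879/41611048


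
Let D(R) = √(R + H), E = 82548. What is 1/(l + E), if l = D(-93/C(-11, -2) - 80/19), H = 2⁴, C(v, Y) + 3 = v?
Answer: 21957768/1812569827961 - √1304198/1812569827961 ≈ 1.2114e-5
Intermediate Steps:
C(v, Y) = -3 + v
H = 16
D(R) = √(16 + R) (D(R) = √(R + 16) = √(16 + R))
l = √1304198/266 (l = √(16 + (-93/(-3 - 11) - 80/19)) = √(16 + (-93/(-14) - 80*1/19)) = √(16 + (-93*(-1/14) - 80/19)) = √(16 + (93/14 - 80/19)) = √(16 + 647/266) = √(4903/266) = √1304198/266 ≈ 4.2933)
1/(l + E) = 1/(√1304198/266 + 82548) = 1/(82548 + √1304198/266)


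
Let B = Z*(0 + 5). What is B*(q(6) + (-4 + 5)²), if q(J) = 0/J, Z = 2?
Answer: 10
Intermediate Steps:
q(J) = 0
B = 10 (B = 2*(0 + 5) = 2*5 = 10)
B*(q(6) + (-4 + 5)²) = 10*(0 + (-4 + 5)²) = 10*(0 + 1²) = 10*(0 + 1) = 10*1 = 10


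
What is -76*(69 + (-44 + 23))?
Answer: -3648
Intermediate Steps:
-76*(69 + (-44 + 23)) = -76*(69 - 21) = -76*48 = -3648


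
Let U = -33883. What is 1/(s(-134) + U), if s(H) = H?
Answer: -1/34017 ≈ -2.9397e-5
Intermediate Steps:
1/(s(-134) + U) = 1/(-134 - 33883) = 1/(-34017) = -1/34017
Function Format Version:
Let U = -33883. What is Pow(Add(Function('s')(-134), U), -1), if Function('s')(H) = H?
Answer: Rational(-1, 34017) ≈ -2.9397e-5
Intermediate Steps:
Pow(Add(Function('s')(-134), U), -1) = Pow(Add(-134, -33883), -1) = Pow(-34017, -1) = Rational(-1, 34017)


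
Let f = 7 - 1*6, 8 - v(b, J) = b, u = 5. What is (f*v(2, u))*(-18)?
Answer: -108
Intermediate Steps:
v(b, J) = 8 - b
f = 1 (f = 7 - 6 = 1)
(f*v(2, u))*(-18) = (1*(8 - 1*2))*(-18) = (1*(8 - 2))*(-18) = (1*6)*(-18) = 6*(-18) = -108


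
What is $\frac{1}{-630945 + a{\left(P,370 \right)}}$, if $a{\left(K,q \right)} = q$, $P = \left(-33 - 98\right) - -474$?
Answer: $- \frac{1}{630575} \approx -1.5859 \cdot 10^{-6}$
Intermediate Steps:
$P = 343$ ($P = -131 + 474 = 343$)
$\frac{1}{-630945 + a{\left(P,370 \right)}} = \frac{1}{-630945 + 370} = \frac{1}{-630575} = - \frac{1}{630575}$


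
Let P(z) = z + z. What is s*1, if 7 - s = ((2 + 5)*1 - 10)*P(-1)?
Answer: 1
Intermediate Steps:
P(z) = 2*z
s = 1 (s = 7 - ((2 + 5)*1 - 10)*2*(-1) = 7 - (7*1 - 10)*(-2) = 7 - (7 - 10)*(-2) = 7 - (-3)*(-2) = 7 - 1*6 = 7 - 6 = 1)
s*1 = 1*1 = 1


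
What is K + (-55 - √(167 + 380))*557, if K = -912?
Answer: -31547 - 557*√547 ≈ -44574.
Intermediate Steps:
K + (-55 - √(167 + 380))*557 = -912 + (-55 - √(167 + 380))*557 = -912 + (-55 - √547)*557 = -912 + (-30635 - 557*√547) = -31547 - 557*√547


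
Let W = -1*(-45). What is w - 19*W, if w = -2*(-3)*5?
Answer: -825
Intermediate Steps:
W = 45
w = 30 (w = 6*5 = 30)
w - 19*W = 30 - 19*45 = 30 - 855 = -825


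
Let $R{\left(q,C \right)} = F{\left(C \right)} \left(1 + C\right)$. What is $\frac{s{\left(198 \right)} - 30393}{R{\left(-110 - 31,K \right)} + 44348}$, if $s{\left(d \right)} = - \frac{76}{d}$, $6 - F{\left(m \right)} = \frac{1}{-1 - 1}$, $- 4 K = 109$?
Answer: $- \frac{24071560}{34988481} \approx -0.68799$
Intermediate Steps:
$K = - \frac{109}{4}$ ($K = \left(- \frac{1}{4}\right) 109 = - \frac{109}{4} \approx -27.25$)
$F{\left(m \right)} = \frac{13}{2}$ ($F{\left(m \right)} = 6 - \frac{1}{-1 - 1} = 6 - \frac{1}{-2} = 6 - - \frac{1}{2} = 6 + \frac{1}{2} = \frac{13}{2}$)
$R{\left(q,C \right)} = \frac{13}{2} + \frac{13 C}{2}$ ($R{\left(q,C \right)} = \frac{13 \left(1 + C\right)}{2} = \frac{13}{2} + \frac{13 C}{2}$)
$\frac{s{\left(198 \right)} - 30393}{R{\left(-110 - 31,K \right)} + 44348} = \frac{- \frac{76}{198} - 30393}{\left(\frac{13}{2} + \frac{13}{2} \left(- \frac{109}{4}\right)\right) + 44348} = \frac{\left(-76\right) \frac{1}{198} - 30393}{\left(\frac{13}{2} - \frac{1417}{8}\right) + 44348} = \frac{- \frac{38}{99} - 30393}{- \frac{1365}{8} + 44348} = - \frac{3008945}{99 \cdot \frac{353419}{8}} = \left(- \frac{3008945}{99}\right) \frac{8}{353419} = - \frac{24071560}{34988481}$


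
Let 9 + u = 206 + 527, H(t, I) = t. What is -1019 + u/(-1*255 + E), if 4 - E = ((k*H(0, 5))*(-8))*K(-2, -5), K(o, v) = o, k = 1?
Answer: -256493/251 ≈ -1021.9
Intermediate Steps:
u = 724 (u = -9 + (206 + 527) = -9 + 733 = 724)
E = 4 (E = 4 - (1*0)*(-8)*(-2) = 4 - 0*(-8)*(-2) = 4 - 0*(-2) = 4 - 1*0 = 4 + 0 = 4)
-1019 + u/(-1*255 + E) = -1019 + 724/(-1*255 + 4) = -1019 + 724/(-255 + 4) = -1019 + 724/(-251) = -1019 - 1/251*724 = -1019 - 724/251 = -256493/251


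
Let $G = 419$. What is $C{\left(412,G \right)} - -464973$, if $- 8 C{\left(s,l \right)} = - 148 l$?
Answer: $\frac{945449}{2} \approx 4.7272 \cdot 10^{5}$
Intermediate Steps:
$C{\left(s,l \right)} = \frac{37 l}{2}$ ($C{\left(s,l \right)} = - \frac{\left(-148\right) l}{8} = \frac{37 l}{2}$)
$C{\left(412,G \right)} - -464973 = \frac{37}{2} \cdot 419 - -464973 = \frac{15503}{2} + 464973 = \frac{945449}{2}$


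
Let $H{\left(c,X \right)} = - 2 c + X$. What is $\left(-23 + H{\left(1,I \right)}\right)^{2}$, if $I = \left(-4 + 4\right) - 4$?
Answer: $841$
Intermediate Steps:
$I = -4$ ($I = 0 - 4 = -4$)
$H{\left(c,X \right)} = X - 2 c$
$\left(-23 + H{\left(1,I \right)}\right)^{2} = \left(-23 - 6\right)^{2} = \left(-29\right)^{2} = 841$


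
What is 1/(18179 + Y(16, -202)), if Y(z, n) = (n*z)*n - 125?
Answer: 1/670918 ≈ 1.4905e-6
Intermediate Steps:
Y(z, n) = -125 + z*n² (Y(z, n) = z*n² - 125 = -125 + z*n²)
1/(18179 + Y(16, -202)) = 1/(18179 + (-125 + 16*(-202)²)) = 1/(18179 + (-125 + 16*40804)) = 1/(18179 + (-125 + 652864)) = 1/(18179 + 652739) = 1/670918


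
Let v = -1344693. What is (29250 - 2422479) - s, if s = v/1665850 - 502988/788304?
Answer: -392847171829472891/164149527300 ≈ -2.3932e+6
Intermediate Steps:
s = -237241178809/164149527300 (s = -1344693/1665850 - 502988/788304 = -1344693*1/1665850 - 502988*1/788304 = -1344693/1665850 - 125747/197076 = -237241178809/164149527300 ≈ -1.4453)
(29250 - 2422479) - s = (29250 - 2422479) - 1*(-237241178809/164149527300) = -2393229 + 237241178809/164149527300 = -392847171829472891/164149527300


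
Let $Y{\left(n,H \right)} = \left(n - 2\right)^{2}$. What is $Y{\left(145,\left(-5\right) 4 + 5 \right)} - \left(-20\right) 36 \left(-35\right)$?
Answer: $-4751$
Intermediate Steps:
$Y{\left(n,H \right)} = \left(-2 + n\right)^{2}$
$Y{\left(145,\left(-5\right) 4 + 5 \right)} - \left(-20\right) 36 \left(-35\right) = \left(-2 + 145\right)^{2} - \left(-20\right) 36 \left(-35\right) = 143^{2} - \left(-720\right) \left(-35\right) = 20449 - 25200 = -4751$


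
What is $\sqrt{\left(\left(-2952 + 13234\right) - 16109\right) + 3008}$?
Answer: $i \sqrt{2819} \approx 53.094 i$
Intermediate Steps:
$\sqrt{\left(\left(-2952 + 13234\right) - 16109\right) + 3008} = \sqrt{\left(10282 - 16109\right) + 3008} = \sqrt{-5827 + 3008} = \sqrt{-2819} = i \sqrt{2819}$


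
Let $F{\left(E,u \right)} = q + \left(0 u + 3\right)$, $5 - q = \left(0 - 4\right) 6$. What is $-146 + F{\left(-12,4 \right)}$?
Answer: $-114$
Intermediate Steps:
$q = 29$ ($q = 5 - \left(0 - 4\right) 6 = 5 - \left(-4\right) 6 = 5 - -24 = 5 + 24 = 29$)
$F{\left(E,u \right)} = 32$ ($F{\left(E,u \right)} = 29 + \left(0 u + 3\right) = 29 + \left(0 + 3\right) = 29 + 3 = 32$)
$-146 + F{\left(-12,4 \right)} = -146 + 32 = -114$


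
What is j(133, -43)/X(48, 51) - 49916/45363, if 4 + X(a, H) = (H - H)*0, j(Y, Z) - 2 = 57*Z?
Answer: 110894323/181452 ≈ 611.15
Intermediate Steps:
j(Y, Z) = 2 + 57*Z
X(a, H) = -4 (X(a, H) = -4 + (H - H)*0 = -4 + 0*0 = -4 + 0 = -4)
j(133, -43)/X(48, 51) - 49916/45363 = (2 + 57*(-43))/(-4) - 49916/45363 = (2 - 2451)*(-¼) - 49916*1/45363 = -2449*(-¼) - 49916/45363 = 2449/4 - 49916/45363 = 110894323/181452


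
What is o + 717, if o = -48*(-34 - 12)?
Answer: 2925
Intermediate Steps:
o = 2208 (o = -48*(-46) = 2208)
o + 717 = 2208 + 717 = 2925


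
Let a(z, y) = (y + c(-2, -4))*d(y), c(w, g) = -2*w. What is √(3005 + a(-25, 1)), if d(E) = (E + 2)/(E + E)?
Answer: 5*√482/2 ≈ 54.886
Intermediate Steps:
d(E) = (2 + E)/(2*E) (d(E) = (2 + E)/((2*E)) = (2 + E)*(1/(2*E)) = (2 + E)/(2*E))
a(z, y) = (2 + y)*(4 + y)/(2*y) (a(z, y) = (y - 2*(-2))*((2 + y)/(2*y)) = (y + 4)*((2 + y)/(2*y)) = (4 + y)*((2 + y)/(2*y)) = (2 + y)*(4 + y)/(2*y))
√(3005 + a(-25, 1)) = √(3005 + (3 + (½)*1 + 4/1)) = √(3005 + (3 + ½ + 4*1)) = √(3005 + (3 + ½ + 4)) = √(3005 + 15/2) = √(6025/2) = 5*√482/2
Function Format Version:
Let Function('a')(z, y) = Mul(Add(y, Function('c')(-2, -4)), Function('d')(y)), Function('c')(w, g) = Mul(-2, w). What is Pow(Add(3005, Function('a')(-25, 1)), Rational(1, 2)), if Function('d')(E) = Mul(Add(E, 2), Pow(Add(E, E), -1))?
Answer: Mul(Rational(5, 2), Pow(482, Rational(1, 2))) ≈ 54.886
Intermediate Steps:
Function('d')(E) = Mul(Rational(1, 2), Pow(E, -1), Add(2, E)) (Function('d')(E) = Mul(Add(2, E), Pow(Mul(2, E), -1)) = Mul(Add(2, E), Mul(Rational(1, 2), Pow(E, -1))) = Mul(Rational(1, 2), Pow(E, -1), Add(2, E)))
Function('a')(z, y) = Mul(Rational(1, 2), Pow(y, -1), Add(2, y), Add(4, y)) (Function('a')(z, y) = Mul(Add(y, Mul(-2, -2)), Mul(Rational(1, 2), Pow(y, -1), Add(2, y))) = Mul(Add(y, 4), Mul(Rational(1, 2), Pow(y, -1), Add(2, y))) = Mul(Add(4, y), Mul(Rational(1, 2), Pow(y, -1), Add(2, y))) = Mul(Rational(1, 2), Pow(y, -1), Add(2, y), Add(4, y)))
Pow(Add(3005, Function('a')(-25, 1)), Rational(1, 2)) = Pow(Add(3005, Add(3, Mul(Rational(1, 2), 1), Mul(4, Pow(1, -1)))), Rational(1, 2)) = Pow(Add(3005, Add(3, Rational(1, 2), Mul(4, 1))), Rational(1, 2)) = Pow(Add(3005, Add(3, Rational(1, 2), 4)), Rational(1, 2)) = Pow(Add(3005, Rational(15, 2)), Rational(1, 2)) = Pow(Rational(6025, 2), Rational(1, 2)) = Mul(Rational(5, 2), Pow(482, Rational(1, 2)))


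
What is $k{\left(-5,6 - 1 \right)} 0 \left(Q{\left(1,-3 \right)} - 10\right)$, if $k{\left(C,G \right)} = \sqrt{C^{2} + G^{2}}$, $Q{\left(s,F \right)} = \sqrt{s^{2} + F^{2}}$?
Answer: $0$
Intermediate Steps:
$Q{\left(s,F \right)} = \sqrt{F^{2} + s^{2}}$
$k{\left(-5,6 - 1 \right)} 0 \left(Q{\left(1,-3 \right)} - 10\right) = \sqrt{\left(-5\right)^{2} + \left(6 - 1\right)^{2}} \cdot 0 \left(\sqrt{\left(-3\right)^{2} + 1^{2}} - 10\right) = \sqrt{25 + \left(6 - 1\right)^{2}} \cdot 0 \left(\sqrt{9 + 1} - 10\right) = \sqrt{25 + 5^{2}} \cdot 0 \left(\sqrt{10} - 10\right) = \sqrt{25 + 25} \cdot 0 \left(-10 + \sqrt{10}\right) = \sqrt{50} \cdot 0 \left(-10 + \sqrt{10}\right) = 5 \sqrt{2} \cdot 0 \left(-10 + \sqrt{10}\right) = 0 \left(-10 + \sqrt{10}\right) = 0$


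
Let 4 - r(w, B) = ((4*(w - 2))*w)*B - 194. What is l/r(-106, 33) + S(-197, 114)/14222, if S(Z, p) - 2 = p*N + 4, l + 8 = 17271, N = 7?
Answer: 37279991/826483086 ≈ 0.045107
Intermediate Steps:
l = 17263 (l = -8 + 17271 = 17263)
S(Z, p) = 6 + 7*p (S(Z, p) = 2 + (p*7 + 4) = 2 + (7*p + 4) = 2 + (4 + 7*p) = 6 + 7*p)
r(w, B) = 198 - B*w*(-8 + 4*w) (r(w, B) = 4 - (((4*(w - 2))*w)*B - 194) = 4 - (((4*(-2 + w))*w)*B - 194) = 4 - (((-8 + 4*w)*w)*B - 194) = 4 - ((w*(-8 + 4*w))*B - 194) = 4 - (B*w*(-8 + 4*w) - 194) = 4 - (-194 + B*w*(-8 + 4*w)) = 4 + (194 - B*w*(-8 + 4*w)) = 198 - B*w*(-8 + 4*w))
l/r(-106, 33) + S(-197, 114)/14222 = 17263/(198 - 4*33*(-106)**2 + 8*33*(-106)) + (6 + 7*114)/14222 = 17263/(198 - 4*33*11236 - 27984) + (6 + 798)*(1/14222) = 17263/(198 - 1483152 - 27984) + 804*(1/14222) = 17263/(-1510938) + 402/7111 = 17263*(-1/1510938) + 402/7111 = -17263/1510938 + 402/7111 = 37279991/826483086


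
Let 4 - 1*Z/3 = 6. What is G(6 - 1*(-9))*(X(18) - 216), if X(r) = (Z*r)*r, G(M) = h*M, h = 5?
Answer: -162000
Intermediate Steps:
Z = -6 (Z = 12 - 3*6 = 12 - 18 = -6)
G(M) = 5*M
X(r) = -6*r² (X(r) = (-6*r)*r = -6*r²)
G(6 - 1*(-9))*(X(18) - 216) = (5*(6 - 1*(-9)))*(-6*18² - 216) = (5*(6 + 9))*(-6*324 - 216) = (5*15)*(-1944 - 216) = 75*(-2160) = -162000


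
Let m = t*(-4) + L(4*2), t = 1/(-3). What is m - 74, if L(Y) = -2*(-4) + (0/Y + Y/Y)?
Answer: -191/3 ≈ -63.667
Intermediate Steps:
t = -⅓ ≈ -0.33333
L(Y) = 9 (L(Y) = 8 + (0 + 1) = 8 + 1 = 9)
m = 31/3 (m = -⅓*(-4) + 9 = 4/3 + 9 = 31/3 ≈ 10.333)
m - 74 = 31/3 - 74 = -191/3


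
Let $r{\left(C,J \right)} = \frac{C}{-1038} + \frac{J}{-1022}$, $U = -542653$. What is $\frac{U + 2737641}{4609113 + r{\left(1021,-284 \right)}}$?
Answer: $\frac{1164261144984}{2444756124899} \approx 0.47623$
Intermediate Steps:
$r{\left(C,J \right)} = - \frac{J}{1022} - \frac{C}{1038}$ ($r{\left(C,J \right)} = C \left(- \frac{1}{1038}\right) + J \left(- \frac{1}{1022}\right) = - \frac{C}{1038} - \frac{J}{1022} = - \frac{J}{1022} - \frac{C}{1038}$)
$\frac{U + 2737641}{4609113 + r{\left(1021,-284 \right)}} = \frac{-542653 + 2737641}{4609113 - \frac{374335}{530418}} = \frac{2194988}{4609113 + \left(\frac{142}{511} - \frac{1021}{1038}\right)} = \frac{2194988}{4609113 - \frac{374335}{530418}} = \frac{2194988}{\frac{2444756124899}{530418}} = 2194988 \cdot \frac{530418}{2444756124899} = \frac{1164261144984}{2444756124899}$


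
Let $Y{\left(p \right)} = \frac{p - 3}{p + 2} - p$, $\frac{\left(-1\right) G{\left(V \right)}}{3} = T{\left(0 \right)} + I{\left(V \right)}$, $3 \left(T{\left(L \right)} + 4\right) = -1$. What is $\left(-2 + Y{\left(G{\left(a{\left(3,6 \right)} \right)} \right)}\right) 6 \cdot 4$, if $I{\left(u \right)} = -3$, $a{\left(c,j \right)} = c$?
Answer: $-557$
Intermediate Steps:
$T{\left(L \right)} = - \frac{13}{3}$ ($T{\left(L \right)} = -4 + \frac{1}{3} \left(-1\right) = -4 - \frac{1}{3} = - \frac{13}{3}$)
$G{\left(V \right)} = 22$ ($G{\left(V \right)} = - 3 \left(- \frac{13}{3} - 3\right) = \left(-3\right) \left(- \frac{22}{3}\right) = 22$)
$Y{\left(p \right)} = - p + \frac{-3 + p}{2 + p}$ ($Y{\left(p \right)} = \frac{-3 + p}{2 + p} - p = - p + \frac{-3 + p}{2 + p}$)
$\left(-2 + Y{\left(G{\left(a{\left(3,6 \right)} \right)} \right)}\right) 6 \cdot 4 = \left(-2 + \frac{-3 - 22 - 22^{2}}{2 + 22}\right) 6 \cdot 4 = \left(-2 + \frac{-3 - 22 - 484}{24}\right) 24 = \left(-2 + \frac{1}{24} \left(-509\right)\right) 24 = \left(-2 - \frac{509}{24}\right) 24 = \left(- \frac{557}{24}\right) 24 = -557$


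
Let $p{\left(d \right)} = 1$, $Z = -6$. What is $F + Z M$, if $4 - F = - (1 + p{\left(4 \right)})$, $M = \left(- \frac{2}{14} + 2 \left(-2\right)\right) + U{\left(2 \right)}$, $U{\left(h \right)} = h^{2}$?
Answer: $\frac{48}{7} \approx 6.8571$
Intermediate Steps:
$M = - \frac{1}{7}$ ($M = \left(- \frac{2}{14} + 2 \left(-2\right)\right) + 2^{2} = \left(\left(-2\right) \frac{1}{14} - 4\right) + 4 = \left(- \frac{1}{7} - 4\right) + 4 = - \frac{29}{7} + 4 = - \frac{1}{7} \approx -0.14286$)
$F = 6$ ($F = 4 - - (1 + 1) = 4 - \left(-1\right) 2 = 4 - -2 = 4 + 2 = 6$)
$F + Z M = 6 - - \frac{6}{7} = 6 + \frac{6}{7} = \frac{48}{7}$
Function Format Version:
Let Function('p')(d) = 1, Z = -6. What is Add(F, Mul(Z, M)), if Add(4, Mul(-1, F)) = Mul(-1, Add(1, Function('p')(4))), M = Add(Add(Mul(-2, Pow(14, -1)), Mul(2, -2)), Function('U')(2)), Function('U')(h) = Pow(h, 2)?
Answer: Rational(48, 7) ≈ 6.8571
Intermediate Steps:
M = Rational(-1, 7) (M = Add(Add(Mul(-2, Pow(14, -1)), Mul(2, -2)), Pow(2, 2)) = Add(Add(Mul(-2, Rational(1, 14)), -4), 4) = Add(Add(Rational(-1, 7), -4), 4) = Add(Rational(-29, 7), 4) = Rational(-1, 7) ≈ -0.14286)
F = 6 (F = Add(4, Mul(-1, Mul(-1, Add(1, 1)))) = Add(4, Mul(-1, Mul(-1, 2))) = Add(4, Mul(-1, -2)) = Add(4, 2) = 6)
Add(F, Mul(Z, M)) = Add(6, Mul(-6, Rational(-1, 7))) = Add(6, Rational(6, 7)) = Rational(48, 7)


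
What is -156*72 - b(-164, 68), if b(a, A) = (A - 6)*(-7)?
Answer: -10798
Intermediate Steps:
b(a, A) = 42 - 7*A (b(a, A) = (-6 + A)*(-7) = 42 - 7*A)
-156*72 - b(-164, 68) = -156*72 - (42 - 7*68) = -11232 - (42 - 476) = -11232 - 1*(-434) = -11232 + 434 = -10798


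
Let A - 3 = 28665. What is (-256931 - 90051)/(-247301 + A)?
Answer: 346982/218633 ≈ 1.5871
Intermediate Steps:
A = 28668 (A = 3 + 28665 = 28668)
(-256931 - 90051)/(-247301 + A) = (-256931 - 90051)/(-247301 + 28668) = -346982/(-218633) = -346982*(-1/218633) = 346982/218633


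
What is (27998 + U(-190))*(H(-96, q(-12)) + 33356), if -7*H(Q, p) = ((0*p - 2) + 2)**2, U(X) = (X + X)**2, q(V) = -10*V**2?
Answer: 5750507688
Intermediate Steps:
U(X) = 4*X**2 (U(X) = (2*X)**2 = 4*X**2)
H(Q, p) = 0 (H(Q, p) = -((0*p - 2) + 2)**2/7 = -((0 - 2) + 2)**2/7 = -(-2 + 2)**2/7 = -1/7*0**2 = -1/7*0 = 0)
(27998 + U(-190))*(H(-96, q(-12)) + 33356) = (27998 + 4*(-190)**2)*(0 + 33356) = (27998 + 4*36100)*33356 = (27998 + 144400)*33356 = 172398*33356 = 5750507688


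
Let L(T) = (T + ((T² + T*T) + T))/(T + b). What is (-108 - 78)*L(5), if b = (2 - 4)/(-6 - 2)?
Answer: -14880/7 ≈ -2125.7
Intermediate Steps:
b = ¼ (b = -2/(-8) = -2*(-⅛) = ¼ ≈ 0.25000)
L(T) = (2*T + 2*T²)/(¼ + T) (L(T) = (T + ((T² + T*T) + T))/(T + ¼) = (T + ((T² + T²) + T))/(¼ + T) = (T + (2*T² + T))/(¼ + T) = (T + (T + 2*T²))/(¼ + T) = (2*T + 2*T²)/(¼ + T))
(-108 - 78)*L(5) = (-108 - 78)*(8*5*(1 + 5)/(1 + 4*5)) = -1488*5*6/(1 + 20) = -1488*5*6/21 = -186*80/7 = -14880/7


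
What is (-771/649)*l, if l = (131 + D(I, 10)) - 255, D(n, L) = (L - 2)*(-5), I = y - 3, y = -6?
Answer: 126444/649 ≈ 194.83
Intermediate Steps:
I = -9 (I = -6 - 3 = -9)
D(n, L) = 10 - 5*L (D(n, L) = (-2 + L)*(-5) = 10 - 5*L)
l = -164 (l = (131 + (10 - 5*10)) - 255 = (131 + (10 - 50)) - 255 = (131 - 40) - 255 = 91 - 255 = -164)
(-771/649)*l = -771/649*(-164) = 126444/649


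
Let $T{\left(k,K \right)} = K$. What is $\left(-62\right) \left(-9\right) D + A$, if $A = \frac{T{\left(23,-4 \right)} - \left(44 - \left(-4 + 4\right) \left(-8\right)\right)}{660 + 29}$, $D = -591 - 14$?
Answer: $- \frac{232599558}{689} \approx -3.3759 \cdot 10^{5}$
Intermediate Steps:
$D = -605$
$A = - \frac{48}{689}$ ($A = \frac{-4 - \left(44 - \left(-4 + 4\right) \left(-8\right)\right)}{660 + 29} = \frac{-4 + \left(-44 + 0 \left(-8\right)\right)}{689} = \left(-4 + \left(-44 + 0\right)\right) \frac{1}{689} = \left(-4 - 44\right) \frac{1}{689} = \left(-48\right) \frac{1}{689} = - \frac{48}{689} \approx -0.069666$)
$\left(-62\right) \left(-9\right) D + A = \left(-62\right) \left(-9\right) \left(-605\right) - \frac{48}{689} = 558 \left(-605\right) - \frac{48}{689} = -337590 - \frac{48}{689} = - \frac{232599558}{689}$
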